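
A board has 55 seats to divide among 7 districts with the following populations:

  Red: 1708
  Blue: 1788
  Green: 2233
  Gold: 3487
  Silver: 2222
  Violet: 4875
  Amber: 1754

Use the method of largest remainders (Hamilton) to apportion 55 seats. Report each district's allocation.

Red 5, Blue 5, Green 7, Gold 11, Silver 7, Violet 15, Amber 5

Standard divisor: 18067 ÷ 55 ≈ 328.491.
Standard quotas: Red 5.200, Blue 5.443, Green 6.798, Gold 10.615, Silver 6.764, Violet 14.841, Amber 5.340.
Lower quotas: Red 5, Blue 5, Green 6, Gold 10, Silver 6, Violet 14, Amber 5 (sum 51, leaving 4 seats).
Remainders in descending order: Violet 0.841, Green 0.798, Silver 0.764, Gold 0.615, Blue 0.443, Amber 0.340, Red 0.200.
Largest remainders: Violet, Green, Silver, Gold receive the extra seats.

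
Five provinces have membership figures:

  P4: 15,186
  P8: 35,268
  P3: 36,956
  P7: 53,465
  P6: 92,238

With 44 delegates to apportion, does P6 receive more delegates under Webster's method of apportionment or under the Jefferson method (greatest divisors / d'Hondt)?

Webster: P4 3, P8 7, P3 7, P7 10, P6 17.
Jefferson: P4 3, P8 6, P3 7, P7 10, P6 18.
P6 gets 17 under Webster and 18 under Jefferson.

Jefferson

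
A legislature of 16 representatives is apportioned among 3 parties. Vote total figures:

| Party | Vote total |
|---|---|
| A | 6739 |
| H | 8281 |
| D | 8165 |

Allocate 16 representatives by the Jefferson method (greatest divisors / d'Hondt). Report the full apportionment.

A=4, H=6, D=6

Standard divisor 23185/16 ≈ 1449.062; standard quotas: A 4.651, H 5.715, D 5.635.
Rounding down gives 4, 5, 5 = 14 seats, so the divisor must be adjusted.
With modified divisor 1354: modified quotas A 4.977, H 6.116, D 6.030.
Rounding down: A 4, H 6, D 6 (total 16).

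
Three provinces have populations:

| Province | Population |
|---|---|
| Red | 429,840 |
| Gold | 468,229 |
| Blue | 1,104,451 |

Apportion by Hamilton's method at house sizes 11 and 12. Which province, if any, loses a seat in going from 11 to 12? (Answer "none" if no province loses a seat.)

none

At 11 seats: Red 2, Gold 3, Blue 6.
At 12 seats: Red 2, Gold 3, Blue 7.
No province's allocation decreased.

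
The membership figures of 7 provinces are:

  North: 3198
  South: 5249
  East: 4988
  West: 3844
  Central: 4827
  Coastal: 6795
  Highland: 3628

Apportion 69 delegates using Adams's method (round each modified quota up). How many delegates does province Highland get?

Standard divisor 32529/69 ≈ 471.435; standard quotas: North 6.784, South 11.134, East 10.580, West 8.154, Central 10.239, Coastal 14.413, Highland 7.696.
Rounding up gives 7, 12, 11, 9, 11, 15, 8 = 73 seats, so the divisor must be adjusted.
With modified divisor 490: modified quotas North 6.527, South 10.712, East 10.180, West 7.845, Central 9.851, Coastal 13.867, Highland 7.404.
Rounding up: North 7, South 11, East 11, West 8, Central 10, Coastal 14, Highland 8 (total 69).
Highland receives 8.

8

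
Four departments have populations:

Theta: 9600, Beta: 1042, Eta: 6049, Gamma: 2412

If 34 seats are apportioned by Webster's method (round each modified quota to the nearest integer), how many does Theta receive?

17

Standard divisor 19103/34 ≈ 561.853; standard quotas: Theta 17.086, Beta 1.855, Eta 10.766, Gamma 4.293.
Rounding to the nearest integer gives Theta 17, Beta 2, Eta 11, Gamma 4 — total 34, matching the house size, so no adjustment is needed.
Theta receives 17.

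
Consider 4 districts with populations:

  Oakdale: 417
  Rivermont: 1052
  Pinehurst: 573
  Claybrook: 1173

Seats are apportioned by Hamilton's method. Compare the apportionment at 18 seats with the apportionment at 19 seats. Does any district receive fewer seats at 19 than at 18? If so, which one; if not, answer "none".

At 18 seats: Oakdale 2, Rivermont 6, Pinehurst 3, Claybrook 7.
At 19 seats: Oakdale 3, Rivermont 6, Pinehurst 3, Claybrook 7.
No district's allocation decreased.

none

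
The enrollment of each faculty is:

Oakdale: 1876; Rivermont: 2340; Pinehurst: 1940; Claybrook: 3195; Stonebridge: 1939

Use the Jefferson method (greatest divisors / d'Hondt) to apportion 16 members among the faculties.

Oakdale 2, Rivermont 3, Pinehurst 3, Claybrook 5, Stonebridge 3

Standard divisor 11290/16 ≈ 705.625; standard quotas: Oakdale 2.659, Rivermont 3.316, Pinehurst 2.749, Claybrook 4.528, Stonebridge 2.748.
Rounding down gives 2, 3, 2, 4, 2 = 13 seats, so the divisor must be adjusted.
With modified divisor 630: modified quotas Oakdale 2.978, Rivermont 3.714, Pinehurst 3.079, Claybrook 5.071, Stonebridge 3.078.
Rounding down: Oakdale 2, Rivermont 3, Pinehurst 3, Claybrook 5, Stonebridge 3 (total 16).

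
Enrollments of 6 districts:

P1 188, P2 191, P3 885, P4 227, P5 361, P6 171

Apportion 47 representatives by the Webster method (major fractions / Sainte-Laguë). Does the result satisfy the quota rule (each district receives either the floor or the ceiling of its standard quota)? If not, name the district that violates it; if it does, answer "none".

Standard quotas: P1 4.368, P2 4.437, P3 20.561, P4 5.274, P5 8.387, P6 3.973.
Webster allocation: P1 4, P2 4, P3 21, P4 5, P5 9, P6 4.
Every allocation lies between the lower and upper quota.

none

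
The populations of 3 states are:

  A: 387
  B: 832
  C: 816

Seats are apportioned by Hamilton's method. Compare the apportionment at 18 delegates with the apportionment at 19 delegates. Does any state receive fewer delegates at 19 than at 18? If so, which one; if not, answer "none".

A

At 18 seats: A 4, B 7, C 7.
At 19 seats: A 3, B 8, C 8.
A drops from 4 to 3.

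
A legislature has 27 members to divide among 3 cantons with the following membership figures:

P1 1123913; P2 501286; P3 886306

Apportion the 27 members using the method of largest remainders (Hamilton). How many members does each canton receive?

P1 12, P2 5, P3 10

Total 2511505; standard divisor 2511505/27 ≈ 93018.704.
Standard quotas: P1 12.0827, P2 5.3891, P3 9.5283.
Lower quotas: P1 12, P2 5, P3 9 (sum 26, leaving 1 seat).
Remainders in descending order: P3 0.5283, P2 0.3891, P1 0.0827.
The surplus seat goes to P3.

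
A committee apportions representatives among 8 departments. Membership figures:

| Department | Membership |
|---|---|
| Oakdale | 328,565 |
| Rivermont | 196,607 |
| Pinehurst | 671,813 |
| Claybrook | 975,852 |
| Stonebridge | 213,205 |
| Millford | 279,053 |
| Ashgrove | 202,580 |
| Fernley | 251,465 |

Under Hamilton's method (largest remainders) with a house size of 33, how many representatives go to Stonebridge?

2

The standard divisor is 3119140/33 ≈ 94519.394.
Standard quotas: Oakdale 3.4762, Rivermont 2.0801, Pinehurst 7.1077, Claybrook 10.3244, Stonebridge 2.2557, Millford 2.9523, Ashgrove 2.1433, Fernley 2.6605.
Lower quotas: Oakdale 3, Rivermont 2, Pinehurst 7, Claybrook 10, Stonebridge 2, Millford 2, Ashgrove 2, Fernley 2 (sum 30, leaving 3 seats).
Remainders in descending order: Millford 0.9523, Fernley 0.6605, Oakdale 0.4762, Claybrook 0.3244, Stonebridge 0.2557, Ashgrove 0.1433, Pinehurst 0.1077, Rivermont 0.0801.
The surplus seats go to Millford, Fernley, Oakdale.
Stonebridge receives 2.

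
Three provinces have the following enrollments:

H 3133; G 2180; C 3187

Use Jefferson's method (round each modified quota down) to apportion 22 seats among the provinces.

H=8, G=6, C=8

Standard divisor 8500/22 ≈ 386.364; standard quotas: H 8.109, G 5.642, C 8.249.
Rounding down gives 8, 5, 8 = 21 seats, so the divisor must be adjusted.
With modified divisor 360: modified quotas H 8.703, G 6.056, C 8.853.
Rounding down: H 8, G 6, C 8 (total 22).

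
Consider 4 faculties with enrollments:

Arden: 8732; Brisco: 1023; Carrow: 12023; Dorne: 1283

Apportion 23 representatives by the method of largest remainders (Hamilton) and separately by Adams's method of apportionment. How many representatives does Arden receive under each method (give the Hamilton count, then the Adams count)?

9 and 8

Hamilton: Arden 9, Brisco 1, Carrow 12, Dorne 1.
Adams: Arden 8, Brisco 1, Carrow 12, Dorne 2.
Arden gets 9 under Hamilton and 8 under Adams.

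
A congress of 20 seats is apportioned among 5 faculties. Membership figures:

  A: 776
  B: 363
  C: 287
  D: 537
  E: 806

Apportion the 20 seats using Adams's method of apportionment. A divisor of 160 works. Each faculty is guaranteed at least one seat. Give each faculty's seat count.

A 5; B 3; C 2; D 4; E 6

With modified divisor 160: modified quotas A 4.850, B 2.269, C 1.794, D 3.356, E 5.037.
Rounding up: A 5, B 3, C 2, D 4, E 6 (total 20).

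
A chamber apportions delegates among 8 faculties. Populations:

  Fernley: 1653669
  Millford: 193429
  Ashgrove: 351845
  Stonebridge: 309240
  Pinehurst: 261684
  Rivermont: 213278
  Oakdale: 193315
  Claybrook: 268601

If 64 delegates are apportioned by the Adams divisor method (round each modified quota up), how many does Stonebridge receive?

Standard divisor 3445061/64 ≈ 53829.078; standard quotas: Fernley 30.721, Millford 3.593, Ashgrove 6.536, Stonebridge 5.745, Pinehurst 4.861, Rivermont 3.962, Oakdale 3.591, Claybrook 4.990.
Rounding up gives 31, 4, 7, 6, 5, 4, 4, 5 = 66 seats, so the divisor must be adjusted.
With modified divisor 57800: modified quotas Fernley 28.610, Millford 3.347, Ashgrove 6.087, Stonebridge 5.350, Pinehurst 4.527, Rivermont 3.690, Oakdale 3.345, Claybrook 4.647.
Rounding up: Fernley 29, Millford 4, Ashgrove 7, Stonebridge 6, Pinehurst 5, Rivermont 4, Oakdale 4, Claybrook 5 (total 64).
Stonebridge receives 6.

6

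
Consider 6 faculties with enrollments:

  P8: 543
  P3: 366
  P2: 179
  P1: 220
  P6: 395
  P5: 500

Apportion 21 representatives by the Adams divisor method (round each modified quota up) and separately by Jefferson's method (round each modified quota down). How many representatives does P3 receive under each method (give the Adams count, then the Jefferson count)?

Adams: P8 5, P3 3, P2 2, P1 2, P6 4, P5 5.
Jefferson: P8 5, P3 4, P2 1, P1 2, P6 4, P5 5.
P3 gets 3 under Adams and 4 under Jefferson.

3 and 4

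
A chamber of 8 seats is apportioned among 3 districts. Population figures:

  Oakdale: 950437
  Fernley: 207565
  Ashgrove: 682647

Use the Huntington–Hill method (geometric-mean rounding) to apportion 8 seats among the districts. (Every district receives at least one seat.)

With divisor 243446: modified quotas Oakdale 3.904, Fernley 0.853, Ashgrove 2.804.
Geometric-mean thresholds: Oakdale √(3·4)=3.464, Fernley (min 1), Ashgrove √(2·3)=2.449.
Each quota rounded against its threshold gives Oakdale 4, Fernley 1, Ashgrove 3 (total 8).

Oakdale: 4; Fernley: 1; Ashgrove: 3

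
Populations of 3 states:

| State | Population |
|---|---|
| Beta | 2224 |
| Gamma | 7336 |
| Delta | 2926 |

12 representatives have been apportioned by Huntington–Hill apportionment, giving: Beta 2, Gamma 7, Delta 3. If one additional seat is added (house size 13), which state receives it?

Priority for the next seat is population ÷ (√(s·(s+1))).
Priorities: Beta 907.944, Gamma 980.314, Delta 844.663.
Highest priority: Gamma.

Gamma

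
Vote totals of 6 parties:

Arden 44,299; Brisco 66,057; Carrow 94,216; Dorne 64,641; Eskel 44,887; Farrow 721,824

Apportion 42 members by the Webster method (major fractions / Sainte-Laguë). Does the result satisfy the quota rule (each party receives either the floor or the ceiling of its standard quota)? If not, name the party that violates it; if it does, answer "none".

Farrow

Standard quotas: Arden 1.796, Brisco 2.678, Carrow 3.820, Dorne 2.621, Eskel 1.820, Farrow 29.265.
Webster allocation: Arden 2, Brisco 3, Carrow 4, Dorne 3, Eskel 2, Farrow 28.
Farrow has quota 29.265 (lower 29, upper 30) but receives 28 — outside the quota interval.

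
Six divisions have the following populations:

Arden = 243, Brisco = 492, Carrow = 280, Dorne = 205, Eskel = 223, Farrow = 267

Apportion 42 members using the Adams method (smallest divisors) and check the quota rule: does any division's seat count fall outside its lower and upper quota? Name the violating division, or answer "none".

Standard quotas: Arden 5.968, Brisco 12.084, Carrow 6.877, Dorne 5.035, Eskel 5.477, Farrow 6.558.
Adams allocation: Arden 6, Brisco 12, Carrow 7, Dorne 5, Eskel 6, Farrow 6.
Every allocation lies between the lower and upper quota.

none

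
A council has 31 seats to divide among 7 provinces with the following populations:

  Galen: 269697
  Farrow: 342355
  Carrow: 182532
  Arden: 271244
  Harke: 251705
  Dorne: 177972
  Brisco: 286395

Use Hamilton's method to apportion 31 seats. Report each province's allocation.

Galen 5, Farrow 6, Carrow 3, Arden 5, Harke 4, Dorne 3, Brisco 5

Standard divisor: 1781900 ÷ 31 ≈ 57480.645.
Standard quotas: Galen 4.6920, Farrow 5.9560, Carrow 3.1755, Arden 4.7189, Harke 4.3790, Dorne 3.0962, Brisco 4.9825.
Lower quotas: Galen 4, Farrow 5, Carrow 3, Arden 4, Harke 4, Dorne 3, Brisco 4 (sum 27, leaving 4 seats).
Remainders in descending order: Brisco 0.9825, Farrow 0.9560, Arden 0.7189, Galen 0.6920, Harke 0.3790, Carrow 0.1755, Dorne 0.0962.
The surplus seats go to Brisco, Farrow, Arden, Galen.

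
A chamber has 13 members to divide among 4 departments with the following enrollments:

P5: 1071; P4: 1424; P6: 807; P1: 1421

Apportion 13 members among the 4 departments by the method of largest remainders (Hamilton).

P5 3; P4 4; P6 2; P1 4

The standard divisor is 4723/13 ≈ 363.308.
Standard quotas: P5 2.948, P4 3.920, P6 2.221, P1 3.911.
Lower quotas: P5 2, P4 3, P6 2, P1 3 (sum 10, leaving 3 seats).
Remainders in descending order: P5 0.948, P4 0.920, P1 0.911, P6 0.221.
Largest remainders: P5, P4, P1 receive the extra seats.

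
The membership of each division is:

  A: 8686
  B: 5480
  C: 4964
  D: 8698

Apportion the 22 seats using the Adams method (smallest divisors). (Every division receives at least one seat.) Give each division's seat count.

A=7, B=4, C=4, D=7

Standard divisor 27828/22 ≈ 1264.909; standard quotas: A 6.867, B 4.332, C 3.924, D 6.876.
Rounding up gives 7, 5, 4, 7 = 23 seats, so the divisor must be adjusted.
With modified divisor 1400: modified quotas A 6.204, B 3.914, C 3.546, D 6.213.
Rounding up: A 7, B 4, C 4, D 7 (total 22).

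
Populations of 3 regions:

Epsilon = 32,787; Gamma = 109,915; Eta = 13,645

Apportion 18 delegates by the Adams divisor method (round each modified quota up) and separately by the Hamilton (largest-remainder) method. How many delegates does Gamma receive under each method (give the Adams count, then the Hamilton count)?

12 and 13

Adams: Epsilon 4, Gamma 12, Eta 2.
Hamilton: Epsilon 4, Gamma 13, Eta 1.
Gamma gets 12 under Adams and 13 under Hamilton.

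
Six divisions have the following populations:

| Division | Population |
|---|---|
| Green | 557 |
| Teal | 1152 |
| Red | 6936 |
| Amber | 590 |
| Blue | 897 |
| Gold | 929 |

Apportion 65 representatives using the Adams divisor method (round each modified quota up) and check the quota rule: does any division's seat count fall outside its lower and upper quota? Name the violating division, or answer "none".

Red

Standard quotas: Green 3.273, Teal 6.770, Red 40.759, Amber 3.467, Blue 5.271, Gold 5.459.
Adams allocation: Green 4, Teal 7, Red 39, Amber 4, Blue 5, Gold 6.
Red has quota 40.759 (lower 40, upper 41) but receives 39 — outside the quota interval.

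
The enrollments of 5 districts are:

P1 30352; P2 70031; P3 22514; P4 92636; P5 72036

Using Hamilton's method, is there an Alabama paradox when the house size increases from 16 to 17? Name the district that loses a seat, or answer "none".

At 16 seats: P1 2, P2 4, P3 1, P4 5, P5 4.
At 17 seats: P1 2, P2 4, P3 1, P4 6, P5 4.
No district's allocation decreased.

none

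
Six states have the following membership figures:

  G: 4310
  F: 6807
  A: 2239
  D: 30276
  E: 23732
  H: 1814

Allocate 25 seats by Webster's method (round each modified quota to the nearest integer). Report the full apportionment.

Standard divisor 69178/25 ≈ 2767.12; standard quotas: G 1.558, F 2.460, A 0.809, D 10.941, E 8.576, H 0.656.
Rounding to the nearest integer gives 2, 2, 1, 11, 9, 1 = 26 seats, so the divisor must be adjusted.
With modified divisor 2800: modified quotas G 1.539, F 2.431, A 0.800, D 10.813, E 8.476, H 0.648.
Rounding to the nearest integer: G 2, F 2, A 1, D 11, E 8, H 1 (total 25).

G=2; F=2; A=1; D=11; E=8; H=1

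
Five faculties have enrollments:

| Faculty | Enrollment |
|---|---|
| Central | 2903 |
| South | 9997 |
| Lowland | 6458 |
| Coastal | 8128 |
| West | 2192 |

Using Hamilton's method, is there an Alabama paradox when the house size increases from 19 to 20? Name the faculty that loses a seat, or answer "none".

At 19 seats: Central 2, South 6, Lowland 4, Coastal 5, West 2.
At 20 seats: Central 2, South 7, Lowland 4, Coastal 6, West 1.
West drops from 2 to 1.

West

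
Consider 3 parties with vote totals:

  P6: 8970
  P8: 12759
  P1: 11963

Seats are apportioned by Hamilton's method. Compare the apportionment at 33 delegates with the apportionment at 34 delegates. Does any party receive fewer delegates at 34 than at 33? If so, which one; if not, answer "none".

none

At 33 seats: P6 9, P8 12, P1 12.
At 34 seats: P6 9, P8 13, P1 12.
No party's allocation decreased.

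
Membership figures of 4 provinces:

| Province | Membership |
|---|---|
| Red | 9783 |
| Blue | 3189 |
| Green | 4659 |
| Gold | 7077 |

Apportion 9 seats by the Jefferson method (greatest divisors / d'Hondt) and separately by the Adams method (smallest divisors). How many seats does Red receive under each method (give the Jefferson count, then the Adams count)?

4 and 3

Jefferson: Red 4, Blue 1, Green 1, Gold 3.
Adams: Red 3, Blue 1, Green 2, Gold 3.
Red gets 4 under Jefferson and 3 under Adams.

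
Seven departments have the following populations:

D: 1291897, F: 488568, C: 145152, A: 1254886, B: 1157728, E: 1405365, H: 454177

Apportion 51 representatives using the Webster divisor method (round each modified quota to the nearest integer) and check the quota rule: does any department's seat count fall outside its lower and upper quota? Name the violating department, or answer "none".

Standard quotas: D 10.631, F 4.020, C 1.194, A 10.326, B 9.527, E 11.564, H 3.737.
Webster allocation: D 11, F 4, C 1, A 10, B 9, E 12, H 4.
Every allocation lies between the lower and upper quota.

none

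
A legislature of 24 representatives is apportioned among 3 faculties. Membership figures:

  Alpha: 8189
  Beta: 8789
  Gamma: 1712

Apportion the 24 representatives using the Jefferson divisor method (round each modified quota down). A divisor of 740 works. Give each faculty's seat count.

Alpha: 11, Beta: 11, Gamma: 2

With modified divisor 740: modified quotas Alpha 11.066, Beta 11.877, Gamma 2.314.
Rounding down: Alpha 11, Beta 11, Gamma 2 (total 24).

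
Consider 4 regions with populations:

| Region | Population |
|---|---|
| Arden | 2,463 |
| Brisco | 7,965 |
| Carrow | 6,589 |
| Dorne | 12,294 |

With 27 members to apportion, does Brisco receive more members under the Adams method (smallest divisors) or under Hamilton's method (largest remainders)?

Hamilton

Adams: Arden 3, Brisco 7, Carrow 6, Dorne 11.
Hamilton: Arden 2, Brisco 8, Carrow 6, Dorne 11.
Brisco gets 7 under Adams and 8 under Hamilton.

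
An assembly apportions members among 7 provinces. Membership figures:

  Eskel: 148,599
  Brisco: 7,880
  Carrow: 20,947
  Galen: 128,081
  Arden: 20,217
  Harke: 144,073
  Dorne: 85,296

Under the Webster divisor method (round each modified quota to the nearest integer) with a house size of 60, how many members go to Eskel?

Standard divisor 555093/60 ≈ 9251.55; standard quotas: Eskel 16.062, Brisco 0.852, Carrow 2.264, Galen 13.844, Arden 2.185, Harke 15.573, Dorne 9.220.
Rounding to the nearest integer gives Eskel 16, Brisco 1, Carrow 2, Galen 14, Arden 2, Harke 16, Dorne 9 — total 60, matching the house size, so no adjustment is needed.
Eskel receives 16.

16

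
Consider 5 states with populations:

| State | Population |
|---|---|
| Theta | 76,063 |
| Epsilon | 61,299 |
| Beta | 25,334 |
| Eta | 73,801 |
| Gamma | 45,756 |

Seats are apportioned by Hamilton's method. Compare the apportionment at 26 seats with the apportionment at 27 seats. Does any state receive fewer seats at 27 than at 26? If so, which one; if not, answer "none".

none

At 26 seats: Theta 7, Epsilon 6, Beta 2, Eta 7, Gamma 4.
At 27 seats: Theta 7, Epsilon 6, Beta 3, Eta 7, Gamma 4.
No state's allocation decreased.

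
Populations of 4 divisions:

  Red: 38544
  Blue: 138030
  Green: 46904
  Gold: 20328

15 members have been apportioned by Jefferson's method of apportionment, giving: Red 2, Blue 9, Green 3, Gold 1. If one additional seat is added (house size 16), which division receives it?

Blue

Priority for the next seat is population ÷ (current seats + 1).
Priorities: Red 12848.000, Blue 13803.000, Green 11726.000, Gold 10164.000.
Highest priority: Blue.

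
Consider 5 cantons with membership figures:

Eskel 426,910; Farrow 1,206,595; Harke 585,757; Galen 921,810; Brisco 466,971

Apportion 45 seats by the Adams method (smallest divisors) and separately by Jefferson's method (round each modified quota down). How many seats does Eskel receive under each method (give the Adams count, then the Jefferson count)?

6 and 5

Adams: Eskel 6, Farrow 15, Harke 7, Galen 11, Brisco 6.
Jefferson: Eskel 5, Farrow 15, Harke 7, Galen 12, Brisco 6.
Eskel gets 6 under Adams and 5 under Jefferson.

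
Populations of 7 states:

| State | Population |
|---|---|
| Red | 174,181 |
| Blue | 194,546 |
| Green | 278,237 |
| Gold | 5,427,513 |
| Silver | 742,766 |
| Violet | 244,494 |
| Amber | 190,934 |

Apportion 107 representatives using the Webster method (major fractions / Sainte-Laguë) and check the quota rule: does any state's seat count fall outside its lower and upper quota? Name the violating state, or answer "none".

Standard quotas: Red 2.570, Blue 2.870, Green 4.105, Gold 80.073, Silver 10.958, Violet 3.607, Amber 2.817.
Webster allocation: Red 3, Blue 3, Green 4, Gold 79, Silver 11, Violet 4, Amber 3.
Gold has quota 80.073 (lower 80, upper 81) but receives 79 — outside the quota interval.

Gold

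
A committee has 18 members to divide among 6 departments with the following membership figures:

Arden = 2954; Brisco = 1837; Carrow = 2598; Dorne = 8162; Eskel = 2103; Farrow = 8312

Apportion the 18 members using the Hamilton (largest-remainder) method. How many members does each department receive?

Total 25966; standard divisor 25966/18 ≈ 1442.556.
Standard quotas: Arden 2.0478, Brisco 1.2734, Carrow 1.8010, Dorne 5.6580, Eskel 1.4578, Farrow 5.7620.
Lower quotas: Arden 2, Brisco 1, Carrow 1, Dorne 5, Eskel 1, Farrow 5 (sum 15, leaving 3 seats).
Remainders in descending order: Carrow 0.8010, Farrow 0.7620, Dorne 0.6580, Eskel 0.4578, Brisco 0.2734, Arden 0.0478.
Largest remainders: Carrow, Farrow, Dorne receive the extra seats.

Arden 2; Brisco 1; Carrow 2; Dorne 6; Eskel 1; Farrow 6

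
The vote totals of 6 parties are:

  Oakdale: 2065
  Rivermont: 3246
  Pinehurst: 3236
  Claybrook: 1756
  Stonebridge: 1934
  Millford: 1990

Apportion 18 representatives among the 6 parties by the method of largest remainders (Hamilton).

Total 14227; standard divisor 14227/18 ≈ 790.389.
Standard quotas: Oakdale 2.613, Rivermont 4.107, Pinehurst 4.094, Claybrook 2.222, Stonebridge 2.447, Millford 2.518.
Lower quotas: Oakdale 2, Rivermont 4, Pinehurst 4, Claybrook 2, Stonebridge 2, Millford 2 (sum 16, leaving 2 seats).
Remainders in descending order: Oakdale 0.613, Millford 0.518, Stonebridge 0.447, Claybrook 0.222, Rivermont 0.107, Pinehurst 0.094.
The surplus seats go to Oakdale, Millford.

Oakdale=3; Rivermont=4; Pinehurst=4; Claybrook=2; Stonebridge=2; Millford=3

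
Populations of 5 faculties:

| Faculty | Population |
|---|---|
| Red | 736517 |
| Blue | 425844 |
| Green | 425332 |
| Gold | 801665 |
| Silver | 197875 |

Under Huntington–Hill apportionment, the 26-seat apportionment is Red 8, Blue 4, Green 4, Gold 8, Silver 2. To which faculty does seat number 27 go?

Priority for the next seat is population ÷ (√(s·(s+1))).
Priorities: Red 86799.361, Blue 95221.613, Green 95107.127, Gold 94477.126, Silver 80782.130.
Highest priority: Blue.

Blue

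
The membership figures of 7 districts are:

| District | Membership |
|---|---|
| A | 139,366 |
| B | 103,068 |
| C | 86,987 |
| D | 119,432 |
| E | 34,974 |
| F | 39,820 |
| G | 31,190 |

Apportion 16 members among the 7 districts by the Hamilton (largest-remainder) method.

A: 4, B: 3, C: 3, D: 3, E: 1, F: 1, G: 1

Total 554837; standard divisor 554837/16 ≈ 34677.312.
Standard quotas: A 4.0189, B 2.9722, C 2.5085, D 3.4441, E 1.0086, F 1.1483, G 0.8994.
Lower quotas: A 4, B 2, C 2, D 3, E 1, F 1, G 0 (sum 13, leaving 3 seats).
Remainders in descending order: B 0.9722, G 0.8994, C 0.5085, D 0.4441, F 0.1483, A 0.0189, E 0.0086.
Largest remainders: B, G, C receive the extra seats.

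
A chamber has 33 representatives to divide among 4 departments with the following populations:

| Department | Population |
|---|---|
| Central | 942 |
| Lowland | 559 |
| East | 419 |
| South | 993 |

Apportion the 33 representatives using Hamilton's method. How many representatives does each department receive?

Central 11; Lowland 6; East 5; South 11

Total 2913; standard divisor 2913/33 ≈ 88.273.
Standard quotas: Central 10.671, Lowland 6.333, East 4.747, South 11.249.
Lower quotas: Central 10, Lowland 6, East 4, South 11 (sum 31, leaving 2 seats).
Remainders in descending order: East 0.747, Central 0.671, Lowland 0.333, South 0.249.
The surplus seats go to East, Central.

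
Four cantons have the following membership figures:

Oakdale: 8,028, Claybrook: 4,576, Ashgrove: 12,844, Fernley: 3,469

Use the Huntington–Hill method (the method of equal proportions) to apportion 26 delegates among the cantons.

Oakdale: 7, Claybrook: 4, Ashgrove: 12, Fernley: 3

With divisor 1095: modified quotas Oakdale 7.332, Claybrook 4.179, Ashgrove 11.730, Fernley 3.168.
Geometric-mean thresholds: Oakdale √(7·8)=7.483, Claybrook √(4·5)=4.472, Ashgrove √(11·12)=11.489, Fernley √(3·4)=3.464.
Each quota rounded against its threshold gives Oakdale 7, Claybrook 4, Ashgrove 12, Fernley 3 (total 26).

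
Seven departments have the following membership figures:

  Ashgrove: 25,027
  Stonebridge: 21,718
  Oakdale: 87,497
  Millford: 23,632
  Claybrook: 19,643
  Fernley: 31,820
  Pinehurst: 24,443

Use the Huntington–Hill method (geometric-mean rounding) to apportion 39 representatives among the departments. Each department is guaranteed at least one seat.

With divisor 5924: modified quotas Ashgrove 4.225, Stonebridge 3.666, Oakdale 14.770, Millford 3.989, Claybrook 3.316, Fernley 5.371, Pinehurst 4.126.
Geometric-mean thresholds: Ashgrove √(4·5)=4.472, Stonebridge √(3·4)=3.464, Oakdale √(14·15)=14.491, Millford √(3·4)=3.464, Claybrook √(3·4)=3.464, Fernley √(5·6)=5.477, Pinehurst √(4·5)=4.472.
Each quota rounded against its threshold gives Ashgrove 4, Stonebridge 4, Oakdale 15, Millford 4, Claybrook 3, Fernley 5, Pinehurst 4 (total 39).

Ashgrove 4, Stonebridge 4, Oakdale 15, Millford 4, Claybrook 3, Fernley 5, Pinehurst 4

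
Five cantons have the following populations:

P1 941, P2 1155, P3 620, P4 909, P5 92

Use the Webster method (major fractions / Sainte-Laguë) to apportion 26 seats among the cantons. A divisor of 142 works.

P1=7, P2=8, P3=4, P4=6, P5=1

With modified divisor 142: modified quotas P1 6.627, P2 8.134, P3 4.366, P4 6.401, P5 0.648.
Rounding to the nearest integer: P1 7, P2 8, P3 4, P4 6, P5 1 (total 26).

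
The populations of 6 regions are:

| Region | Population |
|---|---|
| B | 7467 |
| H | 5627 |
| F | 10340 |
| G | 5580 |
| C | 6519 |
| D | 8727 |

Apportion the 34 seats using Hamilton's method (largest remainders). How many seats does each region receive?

Total 44260; standard divisor 44260/34 ≈ 1301.765.
Standard quotas: B 5.7361, H 4.3226, F 7.9431, G 4.2865, C 5.0078, D 6.7040.
Lower quotas: B 5, H 4, F 7, G 4, C 5, D 6 (sum 31, leaving 3 seats).
Remainders in descending order: F 0.9431, B 0.7361, D 0.7040, H 0.3226, G 0.2865, C 0.0078.
The surplus seats go to F, B, D.

B=6, H=4, F=8, G=4, C=5, D=7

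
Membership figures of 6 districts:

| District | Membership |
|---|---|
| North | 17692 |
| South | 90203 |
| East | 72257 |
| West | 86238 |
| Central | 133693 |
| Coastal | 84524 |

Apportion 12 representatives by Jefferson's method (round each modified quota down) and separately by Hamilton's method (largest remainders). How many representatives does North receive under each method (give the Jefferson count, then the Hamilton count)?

0 and 1

Jefferson: North 0, South 2, East 2, West 2, Central 4, Coastal 2.
Hamilton: North 1, South 2, East 2, West 2, Central 3, Coastal 2.
North gets 0 under Jefferson and 1 under Hamilton.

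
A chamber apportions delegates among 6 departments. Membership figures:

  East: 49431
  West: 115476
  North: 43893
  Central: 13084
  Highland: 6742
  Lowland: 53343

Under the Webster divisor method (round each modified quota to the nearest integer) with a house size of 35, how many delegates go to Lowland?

7

Standard divisor 281969/35 ≈ 8056.257; standard quotas: East 6.136, West 14.334, North 5.448, Central 1.624, Highland 0.837, Lowland 6.621.
Rounding to the nearest integer gives East 6, West 14, North 5, Central 2, Highland 1, Lowland 7 — total 35, matching the house size, so no adjustment is needed.
Lowland receives 7.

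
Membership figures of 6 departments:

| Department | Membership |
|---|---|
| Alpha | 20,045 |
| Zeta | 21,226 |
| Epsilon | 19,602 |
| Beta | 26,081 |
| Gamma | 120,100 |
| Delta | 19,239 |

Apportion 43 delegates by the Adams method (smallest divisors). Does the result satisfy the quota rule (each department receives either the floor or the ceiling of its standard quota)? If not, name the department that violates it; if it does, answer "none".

none

Standard quotas: Alpha 3.809, Zeta 4.033, Epsilon 3.725, Beta 4.956, Gamma 22.821, Delta 3.656.
Adams allocation: Alpha 4, Zeta 4, Epsilon 4, Beta 5, Gamma 22, Delta 4.
Every allocation lies between the lower and upper quota.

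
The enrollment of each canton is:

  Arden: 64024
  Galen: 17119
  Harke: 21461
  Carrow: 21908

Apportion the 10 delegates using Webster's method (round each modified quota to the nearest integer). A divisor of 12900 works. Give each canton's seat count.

Arden 5; Galen 1; Harke 2; Carrow 2

With modified divisor 12900: modified quotas Arden 4.963, Galen 1.327, Harke 1.664, Carrow 1.698.
Rounding to the nearest integer: Arden 5, Galen 1, Harke 2, Carrow 2 (total 10).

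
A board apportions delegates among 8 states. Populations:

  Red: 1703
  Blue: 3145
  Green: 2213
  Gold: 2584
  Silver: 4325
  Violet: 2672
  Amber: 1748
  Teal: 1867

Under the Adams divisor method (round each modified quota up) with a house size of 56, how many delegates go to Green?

Standard divisor 20257/56 ≈ 361.732; standard quotas: Red 4.708, Blue 8.694, Green 6.118, Gold 7.143, Silver 11.956, Violet 7.387, Amber 4.832, Teal 5.161.
Rounding up gives 5, 9, 7, 8, 12, 8, 5, 6 = 60 seats, so the divisor must be adjusted.
With modified divisor 390: modified quotas Red 4.367, Blue 8.064, Green 5.674, Gold 6.626, Silver 11.090, Violet 6.851, Amber 4.482, Teal 4.787.
Rounding up: Red 5, Blue 9, Green 6, Gold 7, Silver 12, Violet 7, Amber 5, Teal 5 (total 56).
Green receives 6.

6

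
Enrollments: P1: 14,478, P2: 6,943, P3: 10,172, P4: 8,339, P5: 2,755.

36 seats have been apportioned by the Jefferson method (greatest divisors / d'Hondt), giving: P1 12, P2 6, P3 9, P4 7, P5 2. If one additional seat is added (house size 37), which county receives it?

Priority for the next seat is population ÷ (current seats + 1).
Priorities: P1 1113.692, P2 991.857, P3 1017.200, P4 1042.375, P5 918.333.
Highest priority: P1.

P1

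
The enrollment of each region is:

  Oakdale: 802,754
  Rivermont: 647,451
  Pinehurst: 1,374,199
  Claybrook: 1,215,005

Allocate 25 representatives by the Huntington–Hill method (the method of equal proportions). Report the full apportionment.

Oakdale 5; Rivermont 4; Pinehurst 8; Claybrook 8

With divisor 162156: modified quotas Oakdale 4.951, Rivermont 3.993, Pinehurst 8.475, Claybrook 7.493.
Geometric-mean thresholds: Oakdale √(4·5)=4.472, Rivermont √(3·4)=3.464, Pinehurst √(8·9)=8.485, Claybrook √(7·8)=7.483.
Each quota rounded against its threshold gives Oakdale 5, Rivermont 4, Pinehurst 8, Claybrook 8 (total 25).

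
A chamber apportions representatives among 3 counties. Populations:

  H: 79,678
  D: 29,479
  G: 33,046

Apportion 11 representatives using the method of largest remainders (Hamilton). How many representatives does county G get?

3

Total 142203; standard divisor 142203/11 ≈ 12927.545.
Standard quotas: H 6.1634, D 2.2803, G 2.5562.
Lower quotas: H 6, D 2, G 2 (sum 10, leaving 1 seat).
Remainders in descending order: G 0.5562, D 0.2803, H 0.1634.
The surplus seat goes to G.
G receives 3.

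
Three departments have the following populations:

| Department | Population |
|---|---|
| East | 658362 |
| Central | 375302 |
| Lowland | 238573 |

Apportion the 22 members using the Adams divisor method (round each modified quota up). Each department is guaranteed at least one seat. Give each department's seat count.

East 11, Central 7, Lowland 4

Standard divisor 1272237/22 ≈ 57828.955; standard quotas: East 11.385, Central 6.490, Lowland 4.125.
Rounding up gives 12, 7, 5 = 24 seats, so the divisor must be adjusted.
With modified divisor 61200: modified quotas East 10.758, Central 6.132, Lowland 3.898.
Rounding up: East 11, Central 7, Lowland 4 (total 22).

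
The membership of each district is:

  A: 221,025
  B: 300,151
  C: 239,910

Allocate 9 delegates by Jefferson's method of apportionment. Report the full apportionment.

Standard divisor 761086/9 ≈ 84565.111; standard quotas: A 2.614, B 3.549, C 2.837.
Rounding down gives 2, 3, 2 = 7 seats, so the divisor must be adjusted.
With modified divisor 74400: modified quotas A 2.971, B 4.034, C 3.225.
Rounding down: A 2, B 4, C 3 (total 9).

A 2; B 4; C 3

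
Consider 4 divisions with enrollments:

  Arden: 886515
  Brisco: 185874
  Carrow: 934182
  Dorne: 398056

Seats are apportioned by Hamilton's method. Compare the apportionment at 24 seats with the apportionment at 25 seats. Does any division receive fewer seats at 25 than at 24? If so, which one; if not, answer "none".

At 24 seats: Arden 9, Brisco 2, Carrow 9, Dorne 4.
At 25 seats: Arden 9, Brisco 2, Carrow 10, Dorne 4.
No division's allocation decreased.

none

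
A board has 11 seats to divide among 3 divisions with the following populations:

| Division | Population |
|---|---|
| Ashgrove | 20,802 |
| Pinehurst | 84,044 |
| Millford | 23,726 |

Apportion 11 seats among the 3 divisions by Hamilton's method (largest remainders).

Ashgrove 2, Pinehurst 7, Millford 2

The standard divisor is 128572/11 ≈ 11688.364.
Standard quotas: Ashgrove 1.7797, Pinehurst 7.1904, Millford 2.0299.
Lower quotas: Ashgrove 1, Pinehurst 7, Millford 2 (sum 10, leaving 1 seat).
Remainders in descending order: Ashgrove 0.7797, Pinehurst 0.1904, Millford 0.0299.
Largest remainder: Ashgrove receives the extra seat.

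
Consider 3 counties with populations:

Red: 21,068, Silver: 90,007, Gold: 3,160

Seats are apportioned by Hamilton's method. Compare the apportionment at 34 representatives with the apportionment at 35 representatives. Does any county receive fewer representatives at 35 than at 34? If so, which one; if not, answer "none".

none

At 34 seats: Red 6, Silver 27, Gold 1.
At 35 seats: Red 6, Silver 28, Gold 1.
No county's allocation decreased.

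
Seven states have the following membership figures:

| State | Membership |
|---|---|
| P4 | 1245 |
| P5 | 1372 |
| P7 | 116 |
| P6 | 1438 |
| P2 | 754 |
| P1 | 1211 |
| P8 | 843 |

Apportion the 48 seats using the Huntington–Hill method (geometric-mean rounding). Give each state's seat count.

With divisor 146: modified quotas P4 8.527, P5 9.397, P7 0.795, P6 9.849, P2 5.164, P1 8.295, P8 5.774.
Geometric-mean thresholds: P4 √(8·9)=8.485, P5 √(9·10)=9.487, P7 (min 1), P6 √(9·10)=9.487, P2 √(5·6)=5.477, P1 √(8·9)=8.485, P8 √(5·6)=5.477.
Each quota rounded against its threshold gives P4 9, P5 9, P7 1, P6 10, P2 5, P1 8, P8 6 (total 48).

P4 9; P5 9; P7 1; P6 10; P2 5; P1 8; P8 6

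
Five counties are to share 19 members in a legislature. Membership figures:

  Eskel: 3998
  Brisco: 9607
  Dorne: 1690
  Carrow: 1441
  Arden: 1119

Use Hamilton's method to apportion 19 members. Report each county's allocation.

Eskel 4; Brisco 10; Dorne 2; Carrow 2; Arden 1

Standard divisor: 17855 ÷ 19 ≈ 939.737.
Standard quotas: Eskel 4.2544, Brisco 10.2231, Dorne 1.7984, Carrow 1.5334, Arden 1.1908.
Lower quotas: Eskel 4, Brisco 10, Dorne 1, Carrow 1, Arden 1 (sum 17, leaving 2 seats).
Remainders in descending order: Dorne 0.7984, Carrow 0.5334, Eskel 0.2544, Brisco 0.2231, Arden 0.1908.
The surplus seats go to Dorne, Carrow.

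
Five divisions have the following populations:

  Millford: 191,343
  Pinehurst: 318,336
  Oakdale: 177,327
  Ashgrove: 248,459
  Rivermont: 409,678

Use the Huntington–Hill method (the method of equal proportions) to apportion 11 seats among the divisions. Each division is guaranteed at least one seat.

Millford=2, Pinehurst=3, Oakdale=1, Ashgrove=2, Rivermont=3

With divisor 127675: modified quotas Millford 1.499, Pinehurst 2.493, Oakdale 1.389, Ashgrove 1.946, Rivermont 3.209.
Geometric-mean thresholds: Millford √(1·2)=1.414, Pinehurst √(2·3)=2.449, Oakdale √(1·2)=1.414, Ashgrove √(1·2)=1.414, Rivermont √(3·4)=3.464.
Each quota rounded against its threshold gives Millford 2, Pinehurst 3, Oakdale 1, Ashgrove 2, Rivermont 3 (total 11).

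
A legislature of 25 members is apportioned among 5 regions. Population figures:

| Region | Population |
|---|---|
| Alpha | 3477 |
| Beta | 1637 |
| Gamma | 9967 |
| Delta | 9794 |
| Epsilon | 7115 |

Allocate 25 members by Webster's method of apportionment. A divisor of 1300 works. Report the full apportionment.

Alpha 3, Beta 1, Gamma 8, Delta 8, Epsilon 5

With modified divisor 1300: modified quotas Alpha 2.675, Beta 1.259, Gamma 7.667, Delta 7.534, Epsilon 5.473.
Rounding to the nearest integer: Alpha 3, Beta 1, Gamma 8, Delta 8, Epsilon 5 (total 25).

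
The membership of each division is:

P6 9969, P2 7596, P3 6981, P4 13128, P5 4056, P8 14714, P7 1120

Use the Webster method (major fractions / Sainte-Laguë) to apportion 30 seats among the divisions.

P6 5, P2 4, P3 4, P4 7, P5 2, P8 7, P7 1

Standard divisor 57564/30 ≈ 1918.8; standard quotas: P6 5.195, P2 3.959, P3 3.638, P4 6.842, P5 2.114, P8 7.668, P7 0.584.
Rounding to the nearest integer gives 5, 4, 4, 7, 2, 8, 1 = 31 seats, so the divisor must be adjusted.
With modified divisor 1980: modified quotas P6 5.035, P2 3.836, P3 3.526, P4 6.630, P5 2.048, P8 7.431, P7 0.566.
Rounding to the nearest integer: P6 5, P2 4, P3 4, P4 7, P5 2, P8 7, P7 1 (total 30).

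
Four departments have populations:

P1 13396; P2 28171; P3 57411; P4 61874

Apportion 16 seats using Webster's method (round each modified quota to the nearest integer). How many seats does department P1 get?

1

Standard divisor 160852/16 ≈ 10053.25; standard quotas: P1 1.333, P2 2.802, P3 5.711, P4 6.155.
Rounding to the nearest integer gives P1 1, P2 3, P3 6, P4 6 — total 16, matching the house size, so no adjustment is needed.
P1 receives 1.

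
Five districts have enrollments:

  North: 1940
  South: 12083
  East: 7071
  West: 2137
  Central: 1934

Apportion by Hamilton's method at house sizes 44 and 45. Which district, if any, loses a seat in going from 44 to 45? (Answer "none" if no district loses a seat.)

North

At 44 seats: North 4, South 21, East 12, West 4, Central 3.
At 45 seats: North 3, South 22, East 13, West 4, Central 3.
North drops from 4 to 3.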